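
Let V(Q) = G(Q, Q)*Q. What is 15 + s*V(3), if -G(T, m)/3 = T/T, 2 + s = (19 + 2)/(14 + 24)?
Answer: 1065/38 ≈ 28.026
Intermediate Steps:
s = -55/38 (s = -2 + (19 + 2)/(14 + 24) = -2 + 21/38 = -55/38 ≈ -1.4474)
G(T, m) = -3 (G(T, m) = -3*T/T = -3*1 = -3)
V(Q) = -3*Q
15 + s*V(3) = 15 - (-165)*3/38 = 15 - 55/38*(-9) = 15 + 495/38 = 1065/38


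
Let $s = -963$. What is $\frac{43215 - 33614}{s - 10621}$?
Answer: $- \frac{9601}{11584} \approx -0.82882$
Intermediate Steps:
$\frac{43215 - 33614}{s - 10621} = \frac{43215 - 33614}{-963 - 10621} = \frac{9601}{-11584} = 9601 \left(- \frac{1}{11584}\right) = - \frac{9601}{11584}$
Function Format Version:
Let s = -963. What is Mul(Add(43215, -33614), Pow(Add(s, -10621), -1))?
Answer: Rational(-9601, 11584) ≈ -0.82882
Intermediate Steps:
Mul(Add(43215, -33614), Pow(Add(s, -10621), -1)) = Mul(Add(43215, -33614), Pow(Add(-963, -10621), -1)) = Mul(9601, Pow(-11584, -1)) = Mul(9601, Rational(-1, 11584)) = Rational(-9601, 11584)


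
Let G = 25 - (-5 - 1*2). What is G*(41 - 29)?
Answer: 384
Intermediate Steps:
G = 32 (G = 25 - (-5 - 2) = 25 - 1*(-7) = 25 + 7 = 32)
G*(41 - 29) = 32*(41 - 29) = 32*12 = 384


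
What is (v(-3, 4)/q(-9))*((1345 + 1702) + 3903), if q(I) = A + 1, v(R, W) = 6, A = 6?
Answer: 41700/7 ≈ 5957.1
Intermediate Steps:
q(I) = 7 (q(I) = 6 + 1 = 7)
(v(-3, 4)/q(-9))*((1345 + 1702) + 3903) = (6/7)*((1345 + 1702) + 3903) = (6*(⅐))*(3047 + 3903) = (6/7)*6950 = 41700/7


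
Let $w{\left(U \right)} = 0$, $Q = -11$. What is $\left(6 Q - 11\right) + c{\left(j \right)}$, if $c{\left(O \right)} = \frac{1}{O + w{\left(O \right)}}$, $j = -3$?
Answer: $- \frac{232}{3} \approx -77.333$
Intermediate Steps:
$c{\left(O \right)} = \frac{1}{O}$ ($c{\left(O \right)} = \frac{1}{O + 0} = \frac{1}{O}$)
$\left(6 Q - 11\right) + c{\left(j \right)} = \left(6 \left(-11\right) - 11\right) + \frac{1}{-3} = \left(-66 - 11\right) - \frac{1}{3} = -77 - \frac{1}{3} = - \frac{232}{3}$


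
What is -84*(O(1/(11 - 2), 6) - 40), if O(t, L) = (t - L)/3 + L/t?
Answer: -9100/9 ≈ -1011.1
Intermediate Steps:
O(t, L) = -L/3 + t/3 + L/t (O(t, L) = (t - L)*(⅓) + L/t = (-L/3 + t/3) + L/t = -L/3 + t/3 + L/t)
-84*(O(1/(11 - 2), 6) - 40) = -84*((6 - (6 - 1/(11 - 2))/(3*(11 - 2)))/(1/(11 - 2)) - 40) = -84*((6 - ⅓*(6 - 1/9)/9)/(1/9) - 40) = -84*((6 - ⅓*⅑*(6 - 1*⅑))/(⅑) - 40) = -84*(9*(6 - ⅓*⅑*(6 - ⅑)) - 40) = -84*(9*(6 - ⅓*⅑*53/9) - 40) = -84*(9*(6 - 53/243) - 40) = -84*(9*(1405/243) - 40) = -84*(1405/27 - 40) = -84*325/27 = -9100/9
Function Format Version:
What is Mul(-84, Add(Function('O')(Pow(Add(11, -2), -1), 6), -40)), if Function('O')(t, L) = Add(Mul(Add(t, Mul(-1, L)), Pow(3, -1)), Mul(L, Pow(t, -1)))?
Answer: Rational(-9100, 9) ≈ -1011.1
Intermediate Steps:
Function('O')(t, L) = Add(Mul(Rational(-1, 3), L), Mul(Rational(1, 3), t), Mul(L, Pow(t, -1))) (Function('O')(t, L) = Add(Mul(Add(t, Mul(-1, L)), Rational(1, 3)), Mul(L, Pow(t, -1))) = Add(Add(Mul(Rational(-1, 3), L), Mul(Rational(1, 3), t)), Mul(L, Pow(t, -1))) = Add(Mul(Rational(-1, 3), L), Mul(Rational(1, 3), t), Mul(L, Pow(t, -1))))
Mul(-84, Add(Function('O')(Pow(Add(11, -2), -1), 6), -40)) = Mul(-84, Add(Mul(Pow(Pow(Add(11, -2), -1), -1), Add(6, Mul(Rational(-1, 3), Pow(Add(11, -2), -1), Add(6, Mul(-1, Pow(Add(11, -2), -1)))))), -40)) = Mul(-84, Add(Mul(Pow(Pow(9, -1), -1), Add(6, Mul(Rational(-1, 3), Pow(9, -1), Add(6, Mul(-1, Pow(9, -1)))))), -40)) = Mul(-84, Add(Mul(Pow(Rational(1, 9), -1), Add(6, Mul(Rational(-1, 3), Rational(1, 9), Add(6, Mul(-1, Rational(1, 9)))))), -40)) = Mul(-84, Add(Mul(9, Add(6, Mul(Rational(-1, 3), Rational(1, 9), Add(6, Rational(-1, 9))))), -40)) = Mul(-84, Add(Mul(9, Add(6, Mul(Rational(-1, 3), Rational(1, 9), Rational(53, 9)))), -40)) = Mul(-84, Add(Mul(9, Add(6, Rational(-53, 243))), -40)) = Mul(-84, Add(Mul(9, Rational(1405, 243)), -40)) = Mul(-84, Add(Rational(1405, 27), -40)) = Mul(-84, Rational(325, 27)) = Rational(-9100, 9)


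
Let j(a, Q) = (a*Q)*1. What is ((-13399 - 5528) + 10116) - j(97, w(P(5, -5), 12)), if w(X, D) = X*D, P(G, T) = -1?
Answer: -7647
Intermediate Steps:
w(X, D) = D*X
j(a, Q) = Q*a (j(a, Q) = (Q*a)*1 = Q*a)
((-13399 - 5528) + 10116) - j(97, w(P(5, -5), 12)) = ((-13399 - 5528) + 10116) - 12*(-1)*97 = (-18927 + 10116) - (-12)*97 = -8811 - 1*(-1164) = -8811 + 1164 = -7647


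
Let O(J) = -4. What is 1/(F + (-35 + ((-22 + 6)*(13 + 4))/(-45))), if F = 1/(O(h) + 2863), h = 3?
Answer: -42885/1241744 ≈ -0.034536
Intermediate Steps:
F = 1/2859 (F = 1/(-4 + 2863) = 1/2859 ≈ 0.00034977)
1/(F + (-35 + ((-22 + 6)*(13 + 4))/(-45))) = 1/(1/2859 + (-35 + ((-22 + 6)*(13 + 4))/(-45))) = 1/(1/2859 + (-35 - (-16)*17/45)) = 1/(1/2859 + (-35 - 1/45*(-272))) = 1/(1/2859 + (-35 + 272/45)) = 1/(1/2859 - 1303/45) = 1/(-1241744/42885) = -42885/1241744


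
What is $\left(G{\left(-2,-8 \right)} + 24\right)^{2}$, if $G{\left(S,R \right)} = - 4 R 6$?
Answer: $46656$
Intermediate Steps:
$G{\left(S,R \right)} = - 24 R$
$\left(G{\left(-2,-8 \right)} + 24\right)^{2} = \left(\left(-24\right) \left(-8\right) + 24\right)^{2} = \left(192 + 24\right)^{2} = 216^{2} = 46656$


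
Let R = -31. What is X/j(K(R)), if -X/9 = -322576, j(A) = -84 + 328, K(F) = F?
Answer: 725796/61 ≈ 11898.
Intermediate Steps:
j(A) = 244
X = 2903184 (X = -9*(-322576) = 2903184)
X/j(K(R)) = 2903184/244 = 2903184*(1/244) = 725796/61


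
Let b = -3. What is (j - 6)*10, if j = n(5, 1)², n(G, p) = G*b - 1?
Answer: 2500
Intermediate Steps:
n(G, p) = -1 - 3*G (n(G, p) = G*(-3) - 1 = -3*G - 1 = -1 - 3*G)
j = 256 (j = (-1 - 3*5)² = (-1 - 15)² = (-16)² = 256)
(j - 6)*10 = (256 - 6)*10 = 250*10 = 2500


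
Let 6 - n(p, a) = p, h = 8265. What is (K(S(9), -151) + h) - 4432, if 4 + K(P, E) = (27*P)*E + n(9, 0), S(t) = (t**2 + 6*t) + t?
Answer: -583262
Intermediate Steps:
S(t) = t**2 + 7*t
n(p, a) = 6 - p
K(P, E) = -7 + 27*E*P (K(P, E) = -4 + ((27*P)*E + (6 - 1*9)) = -4 + (27*E*P + (6 - 9)) = -4 + (27*E*P - 3) = -4 + (-3 + 27*E*P) = -7 + 27*E*P)
(K(S(9), -151) + h) - 4432 = ((-7 + 27*(-151)*(9*(7 + 9))) + 8265) - 4432 = ((-7 + 27*(-151)*(9*16)) + 8265) - 4432 = ((-7 + 27*(-151)*144) + 8265) - 4432 = ((-7 - 587088) + 8265) - 4432 = (-587095 + 8265) - 4432 = -578830 - 4432 = -583262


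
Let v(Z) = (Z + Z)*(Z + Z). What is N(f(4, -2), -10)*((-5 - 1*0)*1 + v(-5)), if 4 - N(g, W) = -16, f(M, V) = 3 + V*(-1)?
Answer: 1900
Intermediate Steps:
f(M, V) = 3 - V
N(g, W) = 20 (N(g, W) = 4 - 1*(-16) = 4 + 16 = 20)
v(Z) = 4*Z² (v(Z) = (2*Z)*(2*Z) = 4*Z²)
N(f(4, -2), -10)*((-5 - 1*0)*1 + v(-5)) = 20*((-5 - 1*0)*1 + 4*(-5)²) = 20*((-5 + 0)*1 + 4*25) = 20*(-5*1 + 100) = 20*(-5 + 100) = 20*95 = 1900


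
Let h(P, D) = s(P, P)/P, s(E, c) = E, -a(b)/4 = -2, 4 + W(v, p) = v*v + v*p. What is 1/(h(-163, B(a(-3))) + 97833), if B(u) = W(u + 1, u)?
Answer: 1/97834 ≈ 1.0221e-5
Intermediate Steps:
W(v, p) = -4 + v**2 + p*v (W(v, p) = -4 + (v*v + v*p) = -4 + (v**2 + p*v) = -4 + v**2 + p*v)
a(b) = 8 (a(b) = -4*(-2) = 8)
B(u) = -4 + (1 + u)**2 + u*(1 + u) (B(u) = -4 + (u + 1)**2 + u*(u + 1) = -4 + (1 + u)**2 + u*(1 + u))
h(P, D) = 1 (h(P, D) = P/P = 1)
1/(h(-163, B(a(-3))) + 97833) = 1/(1 + 97833) = 1/97834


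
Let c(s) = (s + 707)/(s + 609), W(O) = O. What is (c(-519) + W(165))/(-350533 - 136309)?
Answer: -7519/21907890 ≈ -0.00034321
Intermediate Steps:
c(s) = (707 + s)/(609 + s)
(c(-519) + W(165))/(-350533 - 136309) = ((707 - 519)/(609 - 519) + 165)/(-350533 - 136309) = (188/90 + 165)/(-486842) = ((1/90)*188 + 165)*(-1/486842) = (94/45 + 165)*(-1/486842) = (7519/45)*(-1/486842) = -7519/21907890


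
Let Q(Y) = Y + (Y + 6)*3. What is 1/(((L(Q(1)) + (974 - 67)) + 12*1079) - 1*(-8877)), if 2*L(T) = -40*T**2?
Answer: 1/13052 ≈ 7.6617e-5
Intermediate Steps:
Q(Y) = 18 + 4*Y (Q(Y) = Y + (6 + Y)*3 = Y + (18 + 3*Y) = 18 + 4*Y)
L(T) = -20*T**2 (L(T) = (-40*T**2)/2 = -20*T**2)
1/(((L(Q(1)) + (974 - 67)) + 12*1079) - 1*(-8877)) = 1/(((-20*(18 + 4*1)**2 + (974 - 67)) + 12*1079) - 1*(-8877)) = 1/(((-20*(18 + 4)**2 + 907) + 12948) + 8877) = 1/(((-20*22**2 + 907) + 12948) + 8877) = 1/(((-20*484 + 907) + 12948) + 8877) = 1/(((-9680 + 907) + 12948) + 8877) = 1/((-8773 + 12948) + 8877) = 1/(4175 + 8877) = 1/13052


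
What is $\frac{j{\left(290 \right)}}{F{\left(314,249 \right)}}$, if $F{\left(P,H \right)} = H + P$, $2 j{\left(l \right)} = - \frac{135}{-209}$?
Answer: $\frac{135}{235334} \approx 0.00057365$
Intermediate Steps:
$j{\left(l \right)} = \frac{135}{418}$ ($j{\left(l \right)} = \frac{\left(-135\right) \frac{1}{-209}}{2} = \frac{\left(-135\right) \left(- \frac{1}{209}\right)}{2} = \frac{1}{2} \cdot \frac{135}{209} = \frac{135}{418}$)
$\frac{j{\left(290 \right)}}{F{\left(314,249 \right)}} = \frac{135}{418 \left(249 + 314\right)} = \frac{135}{418 \cdot 563} = \frac{135}{418} \cdot \frac{1}{563} = \frac{135}{235334}$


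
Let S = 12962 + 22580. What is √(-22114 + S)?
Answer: 6*√373 ≈ 115.88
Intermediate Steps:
S = 35542
√(-22114 + S) = √(-22114 + 35542) = √13428 = 6*√373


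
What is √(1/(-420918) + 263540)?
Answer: √48586783616922/13578 ≈ 513.36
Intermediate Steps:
√(1/(-420918) + 263540) = √(-1/420918 + 263540) = √(110928729719/420918) = √48586783616922/13578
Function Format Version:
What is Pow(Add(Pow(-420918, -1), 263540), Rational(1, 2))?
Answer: Mul(Rational(1, 13578), Pow(48586783616922, Rational(1, 2))) ≈ 513.36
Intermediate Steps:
Pow(Add(Pow(-420918, -1), 263540), Rational(1, 2)) = Pow(Add(Rational(-1, 420918), 263540), Rational(1, 2)) = Pow(Rational(110928729719, 420918), Rational(1, 2)) = Mul(Rational(1, 13578), Pow(48586783616922, Rational(1, 2)))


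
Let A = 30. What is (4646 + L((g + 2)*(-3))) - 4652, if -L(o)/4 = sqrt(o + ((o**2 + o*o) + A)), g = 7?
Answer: -6 - 4*sqrt(1461) ≈ -158.89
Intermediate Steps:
L(o) = -4*sqrt(30 + o + 2*o**2) (L(o) = -4*sqrt(o + ((o**2 + o*o) + 30)) = -4*sqrt(o + ((o**2 + o**2) + 30)) = -4*sqrt(o + (2*o**2 + 30)) = -4*sqrt(o + (30 + 2*o**2)) = -4*sqrt(30 + o + 2*o**2))
(4646 + L((g + 2)*(-3))) - 4652 = (4646 - 4*sqrt(30 + (7 + 2)*(-3) + 2*((7 + 2)*(-3))**2)) - 4652 = (4646 - 4*sqrt(30 + 9*(-3) + 2*(9*(-3))**2)) - 4652 = (4646 - 4*sqrt(30 - 27 + 2*(-27)**2)) - 4652 = (4646 - 4*sqrt(30 - 27 + 2*729)) - 4652 = (4646 - 4*sqrt(30 - 27 + 1458)) - 4652 = (4646 - 4*sqrt(1461)) - 4652 = -6 - 4*sqrt(1461)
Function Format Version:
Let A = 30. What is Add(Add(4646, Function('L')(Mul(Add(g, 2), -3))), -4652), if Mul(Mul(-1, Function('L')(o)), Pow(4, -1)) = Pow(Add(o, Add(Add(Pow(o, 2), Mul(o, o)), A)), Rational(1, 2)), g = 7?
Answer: Add(-6, Mul(-4, Pow(1461, Rational(1, 2)))) ≈ -158.89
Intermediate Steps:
Function('L')(o) = Mul(-4, Pow(Add(30, o, Mul(2, Pow(o, 2))), Rational(1, 2))) (Function('L')(o) = Mul(-4, Pow(Add(o, Add(Add(Pow(o, 2), Mul(o, o)), 30)), Rational(1, 2))) = Mul(-4, Pow(Add(o, Add(Add(Pow(o, 2), Pow(o, 2)), 30)), Rational(1, 2))) = Mul(-4, Pow(Add(o, Add(Mul(2, Pow(o, 2)), 30)), Rational(1, 2))) = Mul(-4, Pow(Add(o, Add(30, Mul(2, Pow(o, 2)))), Rational(1, 2))) = Mul(-4, Pow(Add(30, o, Mul(2, Pow(o, 2))), Rational(1, 2))))
Add(Add(4646, Function('L')(Mul(Add(g, 2), -3))), -4652) = Add(Add(4646, Mul(-4, Pow(Add(30, Mul(Add(7, 2), -3), Mul(2, Pow(Mul(Add(7, 2), -3), 2))), Rational(1, 2)))), -4652) = Add(Add(4646, Mul(-4, Pow(Add(30, Mul(9, -3), Mul(2, Pow(Mul(9, -3), 2))), Rational(1, 2)))), -4652) = Add(Add(4646, Mul(-4, Pow(Add(30, -27, Mul(2, Pow(-27, 2))), Rational(1, 2)))), -4652) = Add(Add(4646, Mul(-4, Pow(Add(30, -27, Mul(2, 729)), Rational(1, 2)))), -4652) = Add(Add(4646, Mul(-4, Pow(Add(30, -27, 1458), Rational(1, 2)))), -4652) = Add(Add(4646, Mul(-4, Pow(1461, Rational(1, 2)))), -4652) = Add(-6, Mul(-4, Pow(1461, Rational(1, 2))))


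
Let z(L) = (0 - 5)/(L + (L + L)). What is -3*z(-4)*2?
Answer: -5/2 ≈ -2.5000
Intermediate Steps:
z(L) = -5/(3*L) (z(L) = -5/(L + 2*L) = -5*1/(3*L) = -5/(3*L))
-3*z(-4)*2 = -(-5)/(-4)*2 = -(-5)*(-1)/4*2 = -3*5/12*2 = -5/4*2 = -5/2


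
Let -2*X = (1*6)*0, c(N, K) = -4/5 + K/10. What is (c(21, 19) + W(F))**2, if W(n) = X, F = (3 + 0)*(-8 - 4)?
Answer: 121/100 ≈ 1.2100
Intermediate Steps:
F = -36 (F = 3*(-12) = -36)
c(N, K) = -4/5 + K/10 (c(N, K) = -4*1/5 + K*(1/10) = -4/5 + K/10)
X = 0 (X = -1*6*0/2 = -3*0 = -1/2*0 = 0)
W(n) = 0
(c(21, 19) + W(F))**2 = ((-4/5 + (1/10)*19) + 0)**2 = ((-4/5 + 19/10) + 0)**2 = (11/10 + 0)**2 = (11/10)**2 = 121/100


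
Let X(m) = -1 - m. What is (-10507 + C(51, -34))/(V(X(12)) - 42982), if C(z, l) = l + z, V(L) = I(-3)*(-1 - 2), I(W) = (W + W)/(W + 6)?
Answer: 5245/21488 ≈ 0.24409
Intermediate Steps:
I(W) = 2*W/(6 + W) (I(W) = (2*W)/(6 + W) = 2*W/(6 + W))
V(L) = 6 (V(L) = (2*(-3)/(6 - 3))*(-1 - 2) = (2*(-3)/3)*(-3) = (2*(-3)*(⅓))*(-3) = -2*(-3) = 6)
(-10507 + C(51, -34))/(V(X(12)) - 42982) = (-10507 + (-34 + 51))/(6 - 42982) = (-10507 + 17)/(-42976) = -10490*(-1/42976) = 5245/21488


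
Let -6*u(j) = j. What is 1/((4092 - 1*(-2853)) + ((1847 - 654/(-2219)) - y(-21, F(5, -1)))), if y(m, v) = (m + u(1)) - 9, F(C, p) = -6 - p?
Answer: 13314/117462251 ≈ 0.00011335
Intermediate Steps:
u(j) = -j/6
y(m, v) = -55/6 + m (y(m, v) = (m - ⅙*1) - 9 = (m - ⅙) - 9 = (-⅙ + m) - 9 = -55/6 + m)
1/((4092 - 1*(-2853)) + ((1847 - 654/(-2219)) - y(-21, F(5, -1)))) = 1/((4092 - 1*(-2853)) + ((1847 - 654/(-2219)) - (-55/6 - 21))) = 1/((4092 + 2853) + ((1847 - 654*(-1/2219)) - 1*(-181/6))) = 1/(6945 + ((1847 + 654/2219) + 181/6)) = 1/(6945 + (4099147/2219 + 181/6)) = 1/(6945 + 24996521/13314) = 1/(117462251/13314) = 13314/117462251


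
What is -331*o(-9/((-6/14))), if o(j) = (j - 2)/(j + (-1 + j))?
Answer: -6289/41 ≈ -153.39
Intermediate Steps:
o(j) = (-2 + j)/(-1 + 2*j)
-331*o(-9/((-6/14))) = -331*(-2 - 9/((-6/14)))/(-1 + 2*(-9/((-6/14)))) = -331*(-2 - 9/((-6*1/14)))/(-1 + 2*(-9/((-6*1/14)))) = -331*(-2 - 9/(-3/7))/(-1 + 2*(-9/(-3/7))) = -331*(-2 - 9*(-7/3))/(-1 + 2*(-9*(-7/3))) = -331*(-2 + 21)/(-1 + 2*21) = -331*19/(-1 + 42) = -331*19/41 = -6289/41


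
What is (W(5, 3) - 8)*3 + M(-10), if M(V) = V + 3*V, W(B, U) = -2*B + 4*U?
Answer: -58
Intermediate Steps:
M(V) = 4*V
(W(5, 3) - 8)*3 + M(-10) = ((-2*5 + 4*3) - 8)*3 + 4*(-10) = ((-10 + 12) - 8)*3 - 40 = (2 - 8)*3 - 40 = -6*3 - 40 = -18 - 40 = -58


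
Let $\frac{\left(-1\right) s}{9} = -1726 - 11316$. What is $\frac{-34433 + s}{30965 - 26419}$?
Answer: $\frac{82945}{4546} \approx 18.246$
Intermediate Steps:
$s = 117378$ ($s = - 9 \left(-1726 - 11316\right) = \left(-9\right) \left(-13042\right) = 117378$)
$\frac{-34433 + s}{30965 - 26419} = \frac{-34433 + 117378}{30965 - 26419} = \frac{82945}{4546}$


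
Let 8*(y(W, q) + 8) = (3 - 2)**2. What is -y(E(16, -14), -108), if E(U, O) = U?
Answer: 63/8 ≈ 7.8750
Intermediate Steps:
y(W, q) = -63/8 (y(W, q) = -8 + (3 - 2)**2/8 = -8 + (1/8)*1**2 = -8 + (1/8)*1 = -8 + 1/8 = -63/8)
-y(E(16, -14), -108) = -1*(-63/8) = 63/8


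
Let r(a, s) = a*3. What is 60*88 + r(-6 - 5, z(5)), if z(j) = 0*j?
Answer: 5247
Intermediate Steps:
z(j) = 0
r(a, s) = 3*a
60*88 + r(-6 - 5, z(5)) = 60*88 + 3*(-6 - 5) = 5280 + 3*(-11) = 5280 - 33 = 5247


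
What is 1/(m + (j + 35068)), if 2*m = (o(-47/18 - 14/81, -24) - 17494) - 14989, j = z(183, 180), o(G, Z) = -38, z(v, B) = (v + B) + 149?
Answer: 2/38639 ≈ 5.1761e-5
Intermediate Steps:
z(v, B) = 149 + B + v (z(v, B) = (B + v) + 149 = 149 + B + v)
j = 512 (j = 149 + 180 + 183 = 512)
m = -32521/2 (m = ((-38 - 17494) - 14989)/2 = (-17532 - 14989)/2 = (½)*(-32521) = -32521/2 ≈ -16261.)
1/(m + (j + 35068)) = 1/(-32521/2 + (512 + 35068)) = 1/(-32521/2 + 35580) = 1/(38639/2) = 2/38639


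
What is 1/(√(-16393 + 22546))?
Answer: √6153/6153 ≈ 0.012748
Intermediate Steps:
1/(√(-16393 + 22546)) = 1/(√6153) = √6153/6153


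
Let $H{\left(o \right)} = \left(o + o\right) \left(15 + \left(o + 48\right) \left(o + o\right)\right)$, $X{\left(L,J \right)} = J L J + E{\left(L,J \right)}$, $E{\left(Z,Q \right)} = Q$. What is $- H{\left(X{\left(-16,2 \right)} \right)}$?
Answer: $217124$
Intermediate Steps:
$X{\left(L,J \right)} = J + L J^{2}$ ($X{\left(L,J \right)} = J L J + J = L J^{2} + J = J + L J^{2}$)
$H{\left(o \right)} = 2 o \left(15 + 2 o \left(48 + o\right)\right)$ ($H{\left(o \right)} = 2 o \left(15 + \left(48 + o\right) 2 o\right) = 2 o \left(15 + 2 o \left(48 + o\right)\right)$)
$- H{\left(X{\left(-16,2 \right)} \right)} = - 2 \cdot 2 \left(1 + 2 \left(-16\right)\right) \left(15 + 2 \left(2 \left(1 + 2 \left(-16\right)\right)\right)^{2} + 96 \cdot 2 \left(1 + 2 \left(-16\right)\right)\right) = - 2 \cdot 2 \left(1 - 32\right) \left(15 + 2 \left(2 \left(1 - 32\right)\right)^{2} + 96 \cdot 2 \left(1 - 32\right)\right) = - 2 \cdot 2 \left(-31\right) \left(15 + 2 \left(2 \left(-31\right)\right)^{2} + 96 \cdot 2 \left(-31\right)\right) = - 2 \left(-62\right) \left(15 + 2 \left(-62\right)^{2} + 96 \left(-62\right)\right) = - 2 \left(-62\right) \left(15 + 2 \cdot 3844 - 5952\right) = - 2 \left(-62\right) \left(15 + 7688 - 5952\right) = - 2 \left(-62\right) 1751 = \left(-1\right) \left(-217124\right) = 217124$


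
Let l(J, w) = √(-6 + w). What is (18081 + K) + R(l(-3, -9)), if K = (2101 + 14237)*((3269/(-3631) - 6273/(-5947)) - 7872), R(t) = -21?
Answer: -2776761954038772/21593557 ≈ -1.2859e+8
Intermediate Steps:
K = -2777151933678192/21593557 (K = 16338*((3269*(-1/3631) - 6273*(-1/5947)) - 7872) = 16338*((-3269/3631 + 6273/5947) - 7872) = 16338*(3336520/21593557 - 7872) = 16338*(-169981144184/21593557) = -2777151933678192/21593557 ≈ -1.2861e+8)
(18081 + K) + R(l(-3, -9)) = (18081 - 2777151933678192/21593557) - 21 = -2776761500574075/21593557 - 21 = -2776761954038772/21593557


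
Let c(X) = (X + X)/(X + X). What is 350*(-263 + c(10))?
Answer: -91700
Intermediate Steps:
c(X) = 1 (c(X) = (2*X)/((2*X)) = (2*X)*(1/(2*X)) = 1)
350*(-263 + c(10)) = 350*(-263 + 1) = 350*(-262) = -91700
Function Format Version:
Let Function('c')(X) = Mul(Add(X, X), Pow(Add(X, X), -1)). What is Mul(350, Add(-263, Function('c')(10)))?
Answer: -91700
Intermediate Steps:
Function('c')(X) = 1 (Function('c')(X) = Mul(Mul(2, X), Pow(Mul(2, X), -1)) = Mul(Mul(2, X), Mul(Rational(1, 2), Pow(X, -1))) = 1)
Mul(350, Add(-263, Function('c')(10))) = Mul(350, Add(-263, 1)) = Mul(350, -262) = -91700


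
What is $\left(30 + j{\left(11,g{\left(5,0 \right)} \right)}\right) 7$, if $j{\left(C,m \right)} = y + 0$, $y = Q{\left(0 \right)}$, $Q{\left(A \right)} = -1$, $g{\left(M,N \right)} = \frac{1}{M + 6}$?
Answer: $203$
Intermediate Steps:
$g{\left(M,N \right)} = \frac{1}{6 + M}$
$y = -1$
$j{\left(C,m \right)} = -1$ ($j{\left(C,m \right)} = -1 + 0 = -1$)
$\left(30 + j{\left(11,g{\left(5,0 \right)} \right)}\right) 7 = \left(30 - 1\right) 7 = 29 \cdot 7 = 203$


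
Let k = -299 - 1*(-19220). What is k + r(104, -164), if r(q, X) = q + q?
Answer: 19129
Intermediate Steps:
r(q, X) = 2*q
k = 18921 (k = -299 + 19220 = 18921)
k + r(104, -164) = 18921 + 2*104 = 18921 + 208 = 19129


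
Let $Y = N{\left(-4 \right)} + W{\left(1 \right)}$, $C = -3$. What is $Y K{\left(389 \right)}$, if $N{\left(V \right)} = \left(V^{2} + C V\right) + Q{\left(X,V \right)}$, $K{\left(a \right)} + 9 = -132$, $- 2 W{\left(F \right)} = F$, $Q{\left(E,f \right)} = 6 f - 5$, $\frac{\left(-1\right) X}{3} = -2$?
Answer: $\frac{423}{2} \approx 211.5$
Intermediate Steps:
$X = 6$ ($X = \left(-3\right) \left(-2\right) = 6$)
$Q{\left(E,f \right)} = -5 + 6 f$
$W{\left(F \right)} = - \frac{F}{2}$
$K{\left(a \right)} = -141$ ($K{\left(a \right)} = -9 - 132 = -141$)
$N{\left(V \right)} = -5 + V^{2} + 3 V$ ($N{\left(V \right)} = \left(V^{2} - 3 V\right) + \left(-5 + 6 V\right) = -5 + V^{2} + 3 V$)
$Y = - \frac{3}{2}$ ($Y = \left(-5 + \left(-4\right)^{2} + 3 \left(-4\right)\right) - \frac{1}{2} = \left(-5 + 16 - 12\right) - \frac{1}{2} = -1 - \frac{1}{2} = - \frac{3}{2} \approx -1.5$)
$Y K{\left(389 \right)} = \left(- \frac{3}{2}\right) \left(-141\right) = \frac{423}{2}$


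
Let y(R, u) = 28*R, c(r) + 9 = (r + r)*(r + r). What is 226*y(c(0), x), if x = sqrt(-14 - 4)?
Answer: -56952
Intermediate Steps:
c(r) = -9 + 4*r**2 (c(r) = -9 + (r + r)*(r + r) = -9 + (2*r)*(2*r) = -9 + 4*r**2)
x = 3*I*sqrt(2) (x = sqrt(-18) = 3*I*sqrt(2) ≈ 4.2426*I)
226*y(c(0), x) = 226*(28*(-9 + 4*0**2)) = 226*(28*(-9 + 4*0)) = 226*(28*(-9 + 0)) = 226*(28*(-9)) = 226*(-252) = -56952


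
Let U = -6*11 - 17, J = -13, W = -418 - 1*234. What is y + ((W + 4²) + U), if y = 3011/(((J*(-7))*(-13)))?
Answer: -853588/1183 ≈ -721.54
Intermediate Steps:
W = -652 (W = -418 - 234 = -652)
y = -3011/1183 (y = 3011/((-13*(-7)*(-13))) = 3011/((91*(-13))) = 3011/(-1183) = 3011*(-1/1183) = -3011/1183 ≈ -2.5452)
U = -83 (U = -66 - 17 = -83)
y + ((W + 4²) + U) = -3011/1183 + ((-652 + 4²) - 83) = -3011/1183 + ((-652 + 16) - 83) = -3011/1183 + (-636 - 83) = -3011/1183 - 719 = -853588/1183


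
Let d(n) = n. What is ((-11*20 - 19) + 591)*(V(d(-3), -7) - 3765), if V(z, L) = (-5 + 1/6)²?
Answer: -11853512/9 ≈ -1.3171e+6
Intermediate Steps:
V(z, L) = 841/36 (V(z, L) = (-5 + ⅙)² = (-29/6)² = 841/36)
((-11*20 - 19) + 591)*(V(d(-3), -7) - 3765) = ((-11*20 - 19) + 591)*(841/36 - 3765) = ((-220 - 19) + 591)*(-134699/36) = (-239 + 591)*(-134699/36) = 352*(-134699/36) = -11853512/9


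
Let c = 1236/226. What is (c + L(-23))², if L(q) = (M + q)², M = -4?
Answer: 6888170025/12769 ≈ 5.3945e+5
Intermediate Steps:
L(q) = (-4 + q)²
c = 618/113 (c = 1236*(1/226) = 618/113 ≈ 5.4690)
(c + L(-23))² = (618/113 + (-4 - 23)²)² = (618/113 + (-27)²)² = (618/113 + 729)² = (82995/113)² = 6888170025/12769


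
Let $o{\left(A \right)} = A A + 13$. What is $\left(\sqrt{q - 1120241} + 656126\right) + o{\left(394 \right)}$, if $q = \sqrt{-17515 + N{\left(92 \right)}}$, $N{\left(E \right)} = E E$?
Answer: $811375 + \sqrt{-1120241 + i \sqrt{9051}} \approx 8.1138 \cdot 10^{5} + 1058.4 i$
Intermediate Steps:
$o{\left(A \right)} = 13 + A^{2}$ ($o{\left(A \right)} = A^{2} + 13 = 13 + A^{2}$)
$N{\left(E \right)} = E^{2}$
$q = i \sqrt{9051}$ ($q = \sqrt{-17515 + 92^{2}} = \sqrt{-17515 + 8464} = \sqrt{-9051} = i \sqrt{9051} \approx 95.137 i$)
$\left(\sqrt{q - 1120241} + 656126\right) + o{\left(394 \right)} = \left(\sqrt{i \sqrt{9051} - 1120241} + 656126\right) + \left(13 + 394^{2}\right) = \left(\sqrt{-1120241 + i \sqrt{9051}} + 656126\right) + \left(13 + 155236\right) = \left(656126 + \sqrt{-1120241 + i \sqrt{9051}}\right) + 155249 = 811375 + \sqrt{-1120241 + i \sqrt{9051}}$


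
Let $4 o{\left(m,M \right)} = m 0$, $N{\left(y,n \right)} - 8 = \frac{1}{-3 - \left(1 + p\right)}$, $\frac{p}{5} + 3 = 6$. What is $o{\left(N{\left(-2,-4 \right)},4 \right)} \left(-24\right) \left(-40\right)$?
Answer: $0$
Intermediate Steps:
$p = 15$ ($p = -15 + 5 \cdot 6 = -15 + 30 = 15$)
$N{\left(y,n \right)} = \frac{151}{19}$ ($N{\left(y,n \right)} = 8 + \frac{1}{-3 - 16} = 8 + \frac{1}{-19} = 8 - \frac{1}{19} = \frac{151}{19}$)
$o{\left(m,M \right)} = 0$ ($o{\left(m,M \right)} = \frac{m 0}{4} = \frac{1}{4} \cdot 0 = 0$)
$o{\left(N{\left(-2,-4 \right)},4 \right)} \left(-24\right) \left(-40\right) = 0 \left(-24\right) \left(-40\right) = 0 \left(-40\right) = 0$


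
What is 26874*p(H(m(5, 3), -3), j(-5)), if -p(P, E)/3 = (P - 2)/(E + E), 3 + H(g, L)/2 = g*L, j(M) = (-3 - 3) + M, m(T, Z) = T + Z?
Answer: -2257416/11 ≈ -2.0522e+5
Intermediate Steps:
j(M) = -6 + M
H(g, L) = -6 + 2*L*g (H(g, L) = -6 + 2*(g*L) = -6 + 2*(L*g) = -6 + 2*L*g)
p(P, E) = -3*(-2 + P)/(2*E) (p(P, E) = -3*(P - 2)/(E + E) = -3*(-2 + P)/(2*E))
26874*p(H(m(5, 3), -3), j(-5)) = 26874*(3*(2 - (-6 + 2*(-3)*(5 + 3)))/(2*(-6 - 5))) = 26874*((3/2)*(2 - (-6 + 2*(-3)*8))/(-11)) = 26874*((3/2)*(-1/11)*(2 - (-6 - 48))) = 26874*((3/2)*(-1/11)*(2 - 1*(-54))) = 26874*((3/2)*(-1/11)*(2 + 54)) = 26874*((3/2)*(-1/11)*56) = 26874*(-84/11) = -2257416/11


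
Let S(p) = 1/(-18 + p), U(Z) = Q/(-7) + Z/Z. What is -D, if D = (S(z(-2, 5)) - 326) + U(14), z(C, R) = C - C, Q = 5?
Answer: 41047/126 ≈ 325.77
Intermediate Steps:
z(C, R) = 0
U(Z) = 2/7 (U(Z) = 5/(-7) + Z/Z = 5*(-⅐) + 1 = -5/7 + 1 = 2/7)
D = -41047/126 (D = (1/(-18 + 0) - 326) + 2/7 = (1/(-18) - 326) + 2/7 = (-1/18 - 326) + 2/7 = -5869/18 + 2/7 = -41047/126 ≈ -325.77)
-D = -1*(-41047/126) = 41047/126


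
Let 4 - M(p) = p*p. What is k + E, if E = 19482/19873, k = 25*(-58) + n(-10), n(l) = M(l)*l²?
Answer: -12916304/1169 ≈ -11049.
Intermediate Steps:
M(p) = 4 - p² (M(p) = 4 - p*p = 4 - p²)
n(l) = l²*(4 - l²) (n(l) = (4 - l²)*l² = l²*(4 - l²))
k = -11050 (k = 25*(-58) + (-10)²*(4 - 1*(-10)²) = -1450 + 100*(4 - 1*100) = -1450 + 100*(4 - 100) = -1450 + 100*(-96) = -1450 - 9600 = -11050)
E = 1146/1169 (E = 19482*(1/19873) = 1146/1169 ≈ 0.98032)
k + E = -11050 + 1146/1169 = -12916304/1169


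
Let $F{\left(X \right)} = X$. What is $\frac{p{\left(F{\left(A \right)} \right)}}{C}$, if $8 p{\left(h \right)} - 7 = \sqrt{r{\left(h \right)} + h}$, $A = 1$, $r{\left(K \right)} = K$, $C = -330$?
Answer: $- \frac{7}{2640} - \frac{\sqrt{2}}{2640} \approx -0.0031872$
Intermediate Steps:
$p{\left(h \right)} = \frac{7}{8} + \frac{\sqrt{2} \sqrt{h}}{8}$ ($p{\left(h \right)} = \frac{7}{8} + \frac{\sqrt{h + h}}{8} = \frac{7}{8} + \frac{\sqrt{2 h}}{8} = \frac{7}{8} + \frac{\sqrt{2} \sqrt{h}}{8}$)
$\frac{p{\left(F{\left(A \right)} \right)}}{C} = \frac{\frac{7}{8} + \frac{\sqrt{2} \sqrt{1}}{8}}{-330} = \left(\frac{7}{8} + \frac{1}{8} \sqrt{2} \cdot 1\right) \left(- \frac{1}{330}\right) = \left(\frac{7}{8} + \frac{\sqrt{2}}{8}\right) \left(- \frac{1}{330}\right) = - \frac{7}{2640} - \frac{\sqrt{2}}{2640}$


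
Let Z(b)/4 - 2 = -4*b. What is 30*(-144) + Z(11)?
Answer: -4488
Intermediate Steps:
Z(b) = 8 - 16*b (Z(b) = 8 + 4*(-4*b) = 8 - 16*b)
30*(-144) + Z(11) = 30*(-144) + (8 - 16*11) = -4320 + (8 - 176) = -4320 - 168 = -4488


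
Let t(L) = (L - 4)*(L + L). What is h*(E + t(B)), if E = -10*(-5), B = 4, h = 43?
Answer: 2150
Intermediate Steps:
E = 50
t(L) = 2*L*(-4 + L) (t(L) = (-4 + L)*(2*L) = 2*L*(-4 + L))
h*(E + t(B)) = 43*(50 + 2*4*(-4 + 4)) = 43*(50 + 2*4*0) = 43*(50 + 0) = 43*50 = 2150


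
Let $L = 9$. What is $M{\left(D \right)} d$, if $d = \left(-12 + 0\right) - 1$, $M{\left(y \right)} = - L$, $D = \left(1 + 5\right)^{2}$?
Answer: $117$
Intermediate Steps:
$D = 36$ ($D = 6^{2} = 36$)
$M{\left(y \right)} = -9$ ($M{\left(y \right)} = \left(-1\right) 9 = -9$)
$d = -13$ ($d = -12 - 1 = -13$)
$M{\left(D \right)} d = \left(-9\right) \left(-13\right) = 117$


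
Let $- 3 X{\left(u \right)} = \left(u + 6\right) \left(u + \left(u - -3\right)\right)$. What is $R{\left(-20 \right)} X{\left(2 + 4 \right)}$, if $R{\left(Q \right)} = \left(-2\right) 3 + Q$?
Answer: $1560$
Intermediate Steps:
$X{\left(u \right)} = - \frac{\left(3 + 2 u\right) \left(6 + u\right)}{3}$ ($X{\left(u \right)} = - \frac{\left(u + 6\right) \left(u + \left(u - -3\right)\right)}{3} = - \frac{\left(6 + u\right) \left(u + \left(u + 3\right)\right)}{3} = - \frac{\left(6 + u\right) \left(u + \left(3 + u\right)\right)}{3} = - \frac{\left(6 + u\right) \left(3 + 2 u\right)}{3} = - \frac{\left(3 + 2 u\right) \left(6 + u\right)}{3}$)
$R{\left(Q \right)} = -6 + Q$
$R{\left(-20 \right)} X{\left(2 + 4 \right)} = \left(-6 - 20\right) \left(-6 - 5 \left(2 + 4\right) - \frac{2 \left(2 + 4\right)^{2}}{3}\right) = - 26 \left(-6 - 30 - \frac{2 \cdot 6^{2}}{3}\right) = - 26 \left(-6 - 30 - 24\right) = \left(-26\right) \left(-60\right) = 1560$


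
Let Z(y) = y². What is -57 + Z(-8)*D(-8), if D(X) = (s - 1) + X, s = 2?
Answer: -505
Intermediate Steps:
D(X) = 1 + X (D(X) = (2 - 1) + X = 1 + X)
-57 + Z(-8)*D(-8) = -57 + (-8)²*(1 - 8) = -57 + 64*(-7) = -57 - 448 = -505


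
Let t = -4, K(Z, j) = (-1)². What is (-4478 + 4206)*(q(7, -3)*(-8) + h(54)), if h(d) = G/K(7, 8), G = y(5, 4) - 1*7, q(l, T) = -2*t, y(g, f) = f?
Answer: 18224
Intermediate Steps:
K(Z, j) = 1
q(l, T) = 8 (q(l, T) = -2*(-4) = 8)
G = -3 (G = 4 - 1*7 = 4 - 7 = -3)
h(d) = -3 (h(d) = -3/1 = -3*1 = -3)
(-4478 + 4206)*(q(7, -3)*(-8) + h(54)) = (-4478 + 4206)*(8*(-8) - 3) = -272*(-64 - 3) = -272*(-67) = 18224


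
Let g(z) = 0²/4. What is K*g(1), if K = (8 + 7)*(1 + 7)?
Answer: 0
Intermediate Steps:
K = 120 (K = 15*8 = 120)
g(z) = 0 (g(z) = 0*(¼) = 0)
K*g(1) = 120*0 = 0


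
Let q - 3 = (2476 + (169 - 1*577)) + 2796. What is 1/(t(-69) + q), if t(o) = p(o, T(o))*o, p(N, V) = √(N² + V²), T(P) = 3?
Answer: 4867/977719 + 207*√530/977719 ≈ 0.0098520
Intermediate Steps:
q = 4867 (q = 3 + ((2476 + (169 - 1*577)) + 2796) = 3 + ((2476 + (169 - 577)) + 2796) = 3 + ((2476 - 408) + 2796) = 3 + (2068 + 2796) = 3 + 4864 = 4867)
t(o) = o*√(9 + o²) (t(o) = √(o² + 3²)*o = √(o² + 9)*o = √(9 + o²)*o = o*√(9 + o²))
1/(t(-69) + q) = 1/(-69*√(9 + (-69)²) + 4867) = 1/(-69*√(9 + 4761) + 4867) = 1/(-207*√530 + 4867) = 1/(4867 - 207*√530)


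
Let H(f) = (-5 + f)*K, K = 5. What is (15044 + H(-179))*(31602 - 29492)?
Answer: 29801640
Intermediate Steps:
H(f) = -25 + 5*f (H(f) = (-5 + f)*5 = -25 + 5*f)
(15044 + H(-179))*(31602 - 29492) = (15044 + (-25 + 5*(-179)))*(31602 - 29492) = (15044 + (-25 - 895))*2110 = (15044 - 920)*2110 = 14124*2110 = 29801640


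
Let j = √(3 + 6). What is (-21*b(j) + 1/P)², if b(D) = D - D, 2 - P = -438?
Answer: 1/193600 ≈ 5.1653e-6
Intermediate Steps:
P = 440 (P = 2 - 1*(-438) = 2 + 438 = 440)
j = 3 (j = √9 = 3)
b(D) = 0
(-21*b(j) + 1/P)² = (-21*0 + 1/440)² = (0 + 1/440)² = (1/440)² = 1/193600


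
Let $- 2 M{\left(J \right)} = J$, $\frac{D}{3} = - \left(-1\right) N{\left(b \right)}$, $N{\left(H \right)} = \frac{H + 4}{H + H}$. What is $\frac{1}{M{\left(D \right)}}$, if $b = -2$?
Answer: $\frac{4}{3} \approx 1.3333$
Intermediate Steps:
$N{\left(H \right)} = \frac{4 + H}{2 H}$
$D = - \frac{3}{2}$ ($D = 3 \left(- \left(-1\right) \frac{4 - 2}{2 \left(-2\right)}\right) = 3 \left(- \left(-1\right) \frac{1}{2} \left(- \frac{1}{2}\right) 2\right) = 3 \left(- \frac{\left(-1\right) \left(-1\right)}{2}\right) = 3 \left(\left(-1\right) \frac{1}{2}\right) = 3 \left(- \frac{1}{2}\right) = - \frac{3}{2} \approx -1.5$)
$M{\left(J \right)} = - \frac{J}{2}$
$\frac{1}{M{\left(D \right)}} = \frac{1}{\left(- \frac{1}{2}\right) \left(- \frac{3}{2}\right)} = \frac{1}{\frac{3}{4}} = \frac{4}{3}$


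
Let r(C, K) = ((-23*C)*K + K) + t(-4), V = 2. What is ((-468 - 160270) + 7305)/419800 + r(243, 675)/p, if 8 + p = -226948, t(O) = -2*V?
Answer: 387155689813/23819032200 ≈ 16.254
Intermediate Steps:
t(O) = -4 (t(O) = -2*2 = -4)
p = -226956 (p = -8 - 226948 = -226956)
r(C, K) = -4 + K - 23*C*K (r(C, K) = ((-23*C)*K + K) - 4 = (-23*C*K + K) - 4 = (K - 23*C*K) - 4 = -4 + K - 23*C*K)
((-468 - 160270) + 7305)/419800 + r(243, 675)/p = ((-468 - 160270) + 7305)/419800 + (-4 + 675 - 23*243*675)/(-226956) = (-160738 + 7305)*(1/419800) + (-4 + 675 - 3772575)*(-1/226956) = -153433*1/419800 - 3771904*(-1/226956) = -153433/419800 + 942976/56739 = 387155689813/23819032200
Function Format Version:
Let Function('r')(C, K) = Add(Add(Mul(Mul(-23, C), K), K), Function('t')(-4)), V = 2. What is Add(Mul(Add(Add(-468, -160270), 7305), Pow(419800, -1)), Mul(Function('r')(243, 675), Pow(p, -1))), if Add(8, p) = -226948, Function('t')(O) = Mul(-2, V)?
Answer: Rational(387155689813, 23819032200) ≈ 16.254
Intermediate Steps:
Function('t')(O) = -4 (Function('t')(O) = Mul(-2, 2) = -4)
p = -226956 (p = Add(-8, -226948) = -226956)
Function('r')(C, K) = Add(-4, K, Mul(-23, C, K)) (Function('r')(C, K) = Add(Add(Mul(Mul(-23, C), K), K), -4) = Add(Add(Mul(-23, C, K), K), -4) = Add(Add(K, Mul(-23, C, K)), -4) = Add(-4, K, Mul(-23, C, K)))
Add(Mul(Add(Add(-468, -160270), 7305), Pow(419800, -1)), Mul(Function('r')(243, 675), Pow(p, -1))) = Add(Mul(Add(Add(-468, -160270), 7305), Pow(419800, -1)), Mul(Add(-4, 675, Mul(-23, 243, 675)), Pow(-226956, -1))) = Add(Mul(Add(-160738, 7305), Rational(1, 419800)), Mul(Add(-4, 675, -3772575), Rational(-1, 226956))) = Add(Mul(-153433, Rational(1, 419800)), Mul(-3771904, Rational(-1, 226956))) = Add(Rational(-153433, 419800), Rational(942976, 56739)) = Rational(387155689813, 23819032200)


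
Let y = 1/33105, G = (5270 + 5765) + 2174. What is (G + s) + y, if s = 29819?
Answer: 1424441941/33105 ≈ 43028.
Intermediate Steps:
G = 13209 (G = 11035 + 2174 = 13209)
y = 1/33105 ≈ 3.0207e-5
(G + s) + y = (13209 + 29819) + 1/33105 = 43028 + 1/33105 = 1424441941/33105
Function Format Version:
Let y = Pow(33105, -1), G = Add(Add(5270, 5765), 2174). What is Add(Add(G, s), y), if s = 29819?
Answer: Rational(1424441941, 33105) ≈ 43028.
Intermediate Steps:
G = 13209 (G = Add(11035, 2174) = 13209)
y = Rational(1, 33105) ≈ 3.0207e-5
Add(Add(G, s), y) = Add(Add(13209, 29819), Rational(1, 33105)) = Add(43028, Rational(1, 33105)) = Rational(1424441941, 33105)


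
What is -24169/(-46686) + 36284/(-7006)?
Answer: -24590755/5275518 ≈ -4.6613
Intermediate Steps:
-24169/(-46686) + 36284/(-7006) = -24169*(-1/46686) + 36284*(-1/7006) = 24169/46686 - 18142/3503 = -24590755/5275518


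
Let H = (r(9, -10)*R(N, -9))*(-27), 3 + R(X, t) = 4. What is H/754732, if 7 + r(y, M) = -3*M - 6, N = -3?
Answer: -27/44396 ≈ -0.00060816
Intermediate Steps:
R(X, t) = 1 (R(X, t) = -3 + 4 = 1)
r(y, M) = -13 - 3*M (r(y, M) = -7 + (-3*M - 6) = -7 + (-6 - 3*M) = -13 - 3*M)
H = -459 (H = ((-13 - 3*(-10))*1)*(-27) = ((-13 + 30)*1)*(-27) = (17*1)*(-27) = 17*(-27) = -459)
H/754732 = -459/754732 = -459*1/754732 = -27/44396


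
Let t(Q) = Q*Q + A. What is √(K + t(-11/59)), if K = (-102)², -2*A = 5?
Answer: 3*√16092330/118 ≈ 101.99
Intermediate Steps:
A = -5/2 (A = -½*5 = -5/2 ≈ -2.5000)
t(Q) = -5/2 + Q² (t(Q) = Q*Q - 5/2 = Q² - 5/2 = -5/2 + Q²)
K = 10404
√(K + t(-11/59)) = √(10404 + (-5/2 + (-11/59)²)) = √(10404 + (-5/2 + 121/3481)) = √(10404 - 17163/6962) = √(72415485/6962) = 3*√16092330/118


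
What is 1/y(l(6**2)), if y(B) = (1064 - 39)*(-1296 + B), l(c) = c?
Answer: -1/1291500 ≈ -7.7429e-7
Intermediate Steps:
y(B) = -1328400 + 1025*B (y(B) = 1025*(-1296 + B) = -1328400 + 1025*B)
1/y(l(6**2)) = 1/(-1328400 + 1025*6**2) = 1/(-1328400 + 1025*36) = 1/(-1328400 + 36900) = 1/(-1291500) = -1/1291500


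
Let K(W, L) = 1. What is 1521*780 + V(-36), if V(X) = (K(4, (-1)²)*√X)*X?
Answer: 1186380 - 216*I ≈ 1.1864e+6 - 216.0*I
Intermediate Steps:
V(X) = X^(3/2) (V(X) = (1*√X)*X = √X*X = X^(3/2))
1521*780 + V(-36) = 1521*780 + (-36)^(3/2) = 1186380 - 216*I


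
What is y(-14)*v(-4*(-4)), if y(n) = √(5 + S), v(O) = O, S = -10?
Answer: 16*I*√5 ≈ 35.777*I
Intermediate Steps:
y(n) = I*√5 (y(n) = √(5 - 10) = √(-5) = I*√5)
y(-14)*v(-4*(-4)) = (I*√5)*(-4*(-4)) = (I*√5)*16 = 16*I*√5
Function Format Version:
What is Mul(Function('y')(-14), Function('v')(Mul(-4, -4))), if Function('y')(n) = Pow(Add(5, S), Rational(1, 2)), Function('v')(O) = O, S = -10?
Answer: Mul(16, I, Pow(5, Rational(1, 2))) ≈ Mul(35.777, I)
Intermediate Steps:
Function('y')(n) = Mul(I, Pow(5, Rational(1, 2))) (Function('y')(n) = Pow(Add(5, -10), Rational(1, 2)) = Pow(-5, Rational(1, 2)) = Mul(I, Pow(5, Rational(1, 2))))
Mul(Function('y')(-14), Function('v')(Mul(-4, -4))) = Mul(Mul(I, Pow(5, Rational(1, 2))), Mul(-4, -4)) = Mul(Mul(I, Pow(5, Rational(1, 2))), 16) = Mul(16, I, Pow(5, Rational(1, 2)))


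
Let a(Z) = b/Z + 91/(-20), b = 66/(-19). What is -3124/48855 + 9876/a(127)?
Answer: -23285753055772/10792216065 ≈ -2157.6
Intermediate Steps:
b = -66/19 (b = 66*(-1/19) = -66/19 ≈ -3.4737)
a(Z) = -91/20 - 66/(19*Z) (a(Z) = -66/(19*Z) + 91/(-20) = -66/(19*Z) + 91*(-1/20) = -66/(19*Z) - 91/20 = -91/20 - 66/(19*Z))
-3124/48855 + 9876/a(127) = -3124/48855 + 9876/(((1/380)*(-1320 - 1729*127)/127)) = -3124*1/48855 + 9876/(((1/380)*(1/127)*(-1320 - 219583))) = -3124/48855 + 9876/(((1/380)*(1/127)*(-220903))) = -3124/48855 + 9876/(-220903/48260) = -3124/48855 + 9876*(-48260/220903) = -3124/48855 - 476615760/220903 = -23285753055772/10792216065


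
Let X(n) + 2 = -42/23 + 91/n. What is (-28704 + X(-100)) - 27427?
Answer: -129112193/2300 ≈ -56136.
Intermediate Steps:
X(n) = -88/23 + 91/n (X(n) = -2 + (-42/23 + 91/n) = -88/23 + 91/n)
(-28704 + X(-100)) - 27427 = (-28704 + (-88/23 + 91/(-100))) - 27427 = (-28704 + (-88/23 + 91*(-1/100))) - 27427 = (-28704 + (-88/23 - 91/100)) - 27427 = (-28704 - 10893/2300) - 27427 = -66030093/2300 - 27427 = -129112193/2300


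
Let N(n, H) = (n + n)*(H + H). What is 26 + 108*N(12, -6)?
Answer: -31078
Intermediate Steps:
N(n, H) = 4*H*n (N(n, H) = (2*n)*(2*H) = 4*H*n)
26 + 108*N(12, -6) = 26 + 108*(4*(-6)*12) = 26 + 108*(-288) = 26 - 31104 = -31078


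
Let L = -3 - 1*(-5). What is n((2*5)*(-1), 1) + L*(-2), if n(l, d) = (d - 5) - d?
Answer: -9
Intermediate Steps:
n(l, d) = -5 (n(l, d) = (-5 + d) - d = -5)
L = 2 (L = -3 + 5 = 2)
n((2*5)*(-1), 1) + L*(-2) = -5 + 2*(-2) = -5 - 4 = -9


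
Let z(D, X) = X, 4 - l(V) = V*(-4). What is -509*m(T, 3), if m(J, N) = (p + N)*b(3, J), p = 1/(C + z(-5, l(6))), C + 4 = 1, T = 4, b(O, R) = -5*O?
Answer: 116052/5 ≈ 23210.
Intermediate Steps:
l(V) = 4 + 4*V (l(V) = 4 - V*(-4) = 4 - (-4)*V = 4 + 4*V)
C = -3 (C = -4 + 1 = -3)
p = 1/25 (p = 1/(-3 + (4 + 4*6)) = 1/(-3 + (4 + 24)) = 1/(-3 + 28) = 1/25 ≈ 0.040000)
m(J, N) = -3/5 - 15*N (m(J, N) = (1/25 + N)*(-5*3) = (1/25 + N)*(-15) = -3/5 - 15*N)
-509*m(T, 3) = -509*(-3/5 - 15*3) = -509*(-3/5 - 45) = -509*(-228/5) = 116052/5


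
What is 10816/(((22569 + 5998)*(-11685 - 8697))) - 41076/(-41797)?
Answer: 244042402804/248330731341 ≈ 0.98273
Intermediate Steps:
10816/(((22569 + 5998)*(-11685 - 8697))) - 41076/(-41797) = 10816/((28567*(-20382))) - 41076*(-1/41797) = 10816/(-582252594) + 5868/5971 = 10816*(-1/582252594) + 5868/5971 = -5408/291126297 + 5868/5971 = 244042402804/248330731341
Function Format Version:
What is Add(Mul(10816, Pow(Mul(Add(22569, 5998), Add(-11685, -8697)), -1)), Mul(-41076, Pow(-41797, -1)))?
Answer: Rational(244042402804, 248330731341) ≈ 0.98273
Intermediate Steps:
Add(Mul(10816, Pow(Mul(Add(22569, 5998), Add(-11685, -8697)), -1)), Mul(-41076, Pow(-41797, -1))) = Add(Mul(10816, Pow(Mul(28567, -20382), -1)), Mul(-41076, Rational(-1, 41797))) = Add(Mul(10816, Pow(-582252594, -1)), Rational(5868, 5971)) = Add(Mul(10816, Rational(-1, 582252594)), Rational(5868, 5971)) = Add(Rational(-5408, 291126297), Rational(5868, 5971)) = Rational(244042402804, 248330731341)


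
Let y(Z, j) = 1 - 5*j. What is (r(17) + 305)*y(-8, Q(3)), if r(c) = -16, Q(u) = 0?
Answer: 289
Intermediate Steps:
(r(17) + 305)*y(-8, Q(3)) = (-16 + 305)*(1 - 5*0) = 289*(1 + 0) = 289*1 = 289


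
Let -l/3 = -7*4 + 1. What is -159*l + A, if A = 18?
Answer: -12861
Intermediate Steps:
l = 81 (l = -3*(-7*4 + 1) = -3*(-28 + 1) = -3*(-27) = 81)
-159*l + A = -159*81 + 18 = -12879 + 18 = -12861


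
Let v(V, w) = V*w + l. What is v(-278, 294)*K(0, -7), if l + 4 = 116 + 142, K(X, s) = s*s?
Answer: -3992422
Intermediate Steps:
K(X, s) = s**2
l = 254 (l = -4 + (116 + 142) = -4 + 258 = 254)
v(V, w) = 254 + V*w (v(V, w) = V*w + 254 = 254 + V*w)
v(-278, 294)*K(0, -7) = (254 - 278*294)*(-7)**2 = (254 - 81732)*49 = -81478*49 = -3992422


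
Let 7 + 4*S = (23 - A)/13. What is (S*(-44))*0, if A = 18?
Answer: 0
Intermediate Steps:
S = -43/26 (S = -7/4 + ((23 - 1*18)/13)/4 = -7/4 + ((23 - 18)*(1/13))/4 = -7/4 + (5*(1/13))/4 = -7/4 + (¼)*(5/13) = -7/4 + 5/52 = -43/26 ≈ -1.6538)
(S*(-44))*0 = -43/26*(-44)*0 = (946/13)*0 = 0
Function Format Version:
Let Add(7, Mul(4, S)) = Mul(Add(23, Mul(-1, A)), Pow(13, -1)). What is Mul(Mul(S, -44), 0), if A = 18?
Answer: 0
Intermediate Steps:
S = Rational(-43, 26) (S = Add(Rational(-7, 4), Mul(Rational(1, 4), Mul(Add(23, Mul(-1, 18)), Pow(13, -1)))) = Add(Rational(-7, 4), Mul(Rational(1, 4), Mul(Add(23, -18), Rational(1, 13)))) = Add(Rational(-7, 4), Mul(Rational(1, 4), Mul(5, Rational(1, 13)))) = Add(Rational(-7, 4), Mul(Rational(1, 4), Rational(5, 13))) = Add(Rational(-7, 4), Rational(5, 52)) = Rational(-43, 26) ≈ -1.6538)
Mul(Mul(S, -44), 0) = Mul(Mul(Rational(-43, 26), -44), 0) = Mul(Rational(946, 13), 0) = 0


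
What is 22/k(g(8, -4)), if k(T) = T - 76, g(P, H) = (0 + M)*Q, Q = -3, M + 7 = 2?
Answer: -22/61 ≈ -0.36066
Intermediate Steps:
M = -5 (M = -7 + 2 = -5)
g(P, H) = 15 (g(P, H) = (0 - 5)*(-3) = -5*(-3) = 15)
k(T) = -76 + T
22/k(g(8, -4)) = 22/(-76 + 15) = 22/(-61) = 22*(-1/61) = -22/61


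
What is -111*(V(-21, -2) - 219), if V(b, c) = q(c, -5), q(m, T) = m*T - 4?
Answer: 23643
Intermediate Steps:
q(m, T) = -4 + T*m (q(m, T) = T*m - 4 = -4 + T*m)
V(b, c) = -4 - 5*c
-111*(V(-21, -2) - 219) = -111*((-4 - 5*(-2)) - 219) = -111*((-4 + 10) - 219) = -111*(6 - 219) = -111*(-213) = 23643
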